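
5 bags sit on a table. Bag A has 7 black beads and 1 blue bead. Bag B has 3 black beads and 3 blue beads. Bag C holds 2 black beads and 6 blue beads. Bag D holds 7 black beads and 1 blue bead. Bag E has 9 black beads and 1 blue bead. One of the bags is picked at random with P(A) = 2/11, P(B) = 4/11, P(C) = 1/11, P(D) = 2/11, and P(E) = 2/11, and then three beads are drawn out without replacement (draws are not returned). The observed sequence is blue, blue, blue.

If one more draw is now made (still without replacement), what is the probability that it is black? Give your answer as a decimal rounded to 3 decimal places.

Compute the likelihood of the observed sequence for each case: P(data | bag A) = (1/8)(0/7) = 0; P(data | bag B) = (3/6)(2/5)(1/4) = 1/20; P(data | bag C) = (6/8)(5/7)(4/6) = 5/14; P(data | bag D) = (1/8)(0/7) = 0; P(data | bag E) = (1/10)(0/9) = 0.
Multiplying each by its prior: 2/11 · 0 = 0, 4/11 · 1/20 = 1/55, 1/11 · 5/14 = 5/154, 2/11 · 0 = 0, 2/11 · 0 = 0; these sum to 39/770.
The posterior is then P(bag A | data) = 0, P(bag B | data) = 14/39, P(bag C | data) = 25/39, P(bag D | data) = 0, P(bag E | data) = 0.
So P(black next | data) = Σ P(black next | H) P(H | data) = (1)(14/39) + (2/5)(25/39) = 8/13.

0.615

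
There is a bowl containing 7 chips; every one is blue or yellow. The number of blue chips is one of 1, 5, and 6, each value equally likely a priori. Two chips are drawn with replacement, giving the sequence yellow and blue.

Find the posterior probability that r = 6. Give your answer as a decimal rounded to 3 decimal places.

0.273

Compute the likelihood of the observed sequence for each case: P(data | r = 1) = (6/7)(1/7) = 6/49; P(data | r = 5) = (2/7)(5/7) = 10/49; P(data | r = 6) = (1/7)(6/7) = 6/49.
Multiplying each by its prior: 1/3 · 6/49 = 2/49, 1/3 · 10/49 = 10/147, 1/3 · 6/49 = 2/49; summing to 22/147.
By Bayes' rule, P(r = 6 | data) = (2/49) / (22/147) = 3/11.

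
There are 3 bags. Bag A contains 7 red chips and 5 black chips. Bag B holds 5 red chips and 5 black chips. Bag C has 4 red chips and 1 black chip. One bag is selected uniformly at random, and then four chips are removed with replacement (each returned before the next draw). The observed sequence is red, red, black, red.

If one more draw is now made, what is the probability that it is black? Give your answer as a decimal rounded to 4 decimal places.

Under each hypothesis, the probability of the observed sequence is: P(data | bag A) = (7/12)(7/12)(5/12)(7/12) = 0.082706; P(data | bag B) = (5/10)(5/10)(5/10)(5/10) = 0.0625; P(data | bag C) = (4/5)(4/5)(1/5)(4/5) = 0.1024.
Weighting by the prior gives 1/3 · 0.082706 = 0.027569, 1/3 · 0.0625 = 0.020833, 1/3 · 0.1024 = 0.034133; these sum to 0.082535.
Dividing through by the total gives posterior P(bag A | data) = 0.33402, P(bag B | data) = 0.25242, P(bag C | data) = 0.41356.
The predictive probability is P(black next | data) = (5/12)(0.33402) + (1/2)(0.25242) + (1/5)(0.41356) = 0.3481.

0.3481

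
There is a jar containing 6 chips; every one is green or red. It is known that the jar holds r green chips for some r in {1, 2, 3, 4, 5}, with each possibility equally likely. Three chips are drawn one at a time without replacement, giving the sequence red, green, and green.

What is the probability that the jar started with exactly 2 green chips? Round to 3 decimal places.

0.114

The likelihood of the observed sequence under each hypothesis: P(data | r = 1) = (5/6)(1/5)(0/4) = 0; P(data | r = 2) = (4/6)(2/5)(1/4) = 1/15; P(data | r = 3) = (3/6)(3/5)(2/4) = 3/20; P(data | r = 4) = (2/6)(4/5)(3/4) = 1/5; P(data | r = 5) = (1/6)(5/5)(4/4) = 1/6.
Multiplying each by its prior: 1/5 · 0 = 0, 1/5 · 1/15 = 1/75, 1/5 · 3/20 = 3/100, 1/5 · 1/5 = 1/25, 1/5 · 1/6 = 1/30; these sum to 7/60.
Therefore the posterior P(r = 2 | data) = (1/75) / (7/60) = 4/35.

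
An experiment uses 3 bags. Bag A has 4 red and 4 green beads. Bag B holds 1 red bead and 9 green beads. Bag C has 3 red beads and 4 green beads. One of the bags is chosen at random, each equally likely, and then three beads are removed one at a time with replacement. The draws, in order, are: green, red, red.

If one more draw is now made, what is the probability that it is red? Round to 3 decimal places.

Compute the likelihood of the observed sequence for each case: P(data | bag A) = (4/8)(4/8)(4/8) = 0.125; P(data | bag B) = (9/10)(1/10)(1/10) = 0.009; P(data | bag C) = (4/7)(3/7)(3/7) = 0.10496.
Weighting by the prior gives 1/3 · 0.125 = 0.041667, 1/3 · 0.009 = 0.003, 1/3 · 0.10496 = 0.034985; these sum to 0.079652.
The posterior is then P(bag A | data) = 0.52311, P(bag B | data) = 0.037664, P(bag C | data) = 0.43923.
Averaging over the posterior, P(red next | data) = (1/2)(0.52311) + (1/10)(0.037664) + (3/7)(0.43923) = 0.45356.

0.454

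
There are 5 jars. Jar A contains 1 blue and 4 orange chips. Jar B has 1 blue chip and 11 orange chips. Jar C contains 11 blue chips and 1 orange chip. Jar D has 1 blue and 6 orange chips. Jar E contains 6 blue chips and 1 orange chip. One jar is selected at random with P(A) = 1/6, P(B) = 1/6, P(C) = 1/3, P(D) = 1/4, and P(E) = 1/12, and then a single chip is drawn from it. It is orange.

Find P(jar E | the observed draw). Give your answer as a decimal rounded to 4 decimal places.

The likelihood of this draw under each hypothesis: P(data | jar A) = (4/5) = 0.8; P(data | jar B) = (11/12) = 0.91667; P(data | jar C) = (1/12) = 0.083333; P(data | jar D) = (6/7) = 0.85714; P(data | jar E) = (1/7) = 0.14286.
Weighting by the prior gives 1/6 · 0.8 = 0.13333, 1/6 · 0.91667 = 0.15278, 1/3 · 0.083333 = 0.027778, 1/4 · 0.85714 = 0.21429, 1/12 · 0.14286 = 0.011905; summing to 0.54008.
Therefore the posterior P(jar E | data) = (0.011905) / (0.54008) = 0.022043.

0.0220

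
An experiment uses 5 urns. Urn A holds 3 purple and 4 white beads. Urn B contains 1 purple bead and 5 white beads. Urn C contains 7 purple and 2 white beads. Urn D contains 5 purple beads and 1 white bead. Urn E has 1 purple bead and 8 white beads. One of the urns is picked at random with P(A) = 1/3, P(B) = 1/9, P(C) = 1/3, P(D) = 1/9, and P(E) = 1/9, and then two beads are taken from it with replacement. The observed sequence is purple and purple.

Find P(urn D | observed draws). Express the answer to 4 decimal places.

Compute the likelihood of the observed sequence for each case: P(data | urn A) = (3/7)(3/7) = 0.18367; P(data | urn B) = (1/6)(1/6) = 0.027778; P(data | urn C) = (7/9)(7/9) = 0.60494; P(data | urn D) = (5/6)(5/6) = 0.69444; P(data | urn E) = (1/9)(1/9) = 0.012346.
The prior-weighted likelihoods are 1/3 · 0.18367 = 0.061224, 1/9 · 0.027778 = 0.0030864, 1/3 · 0.60494 = 0.20165, 1/9 · 0.69444 = 0.07716, 1/9 · 0.012346 = 0.0013717; these sum to 0.34449.
By Bayes' rule, P(urn D | data) = (0.07716) / (0.34449) = 0.22399.

0.2240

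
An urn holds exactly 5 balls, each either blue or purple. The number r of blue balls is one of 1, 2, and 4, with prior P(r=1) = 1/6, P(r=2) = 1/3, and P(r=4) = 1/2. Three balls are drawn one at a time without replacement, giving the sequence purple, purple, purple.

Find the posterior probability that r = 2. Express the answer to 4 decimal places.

0.3333

Compute the likelihood of the observed sequence for each case: P(data | r = 1) = (4/5)(3/4)(2/3) = 2/5; P(data | r = 2) = (3/5)(2/4)(1/3) = 1/10; P(data | r = 4) = (1/5)(0/4) = 0.
Multiplying each by its prior: 1/6 · 2/5 = 1/15, 1/3 · 1/10 = 1/30, 1/2 · 0 = 0; these sum to 1/10.
So P(r = 2 | data) = (1/30) / (1/10) = 1/3.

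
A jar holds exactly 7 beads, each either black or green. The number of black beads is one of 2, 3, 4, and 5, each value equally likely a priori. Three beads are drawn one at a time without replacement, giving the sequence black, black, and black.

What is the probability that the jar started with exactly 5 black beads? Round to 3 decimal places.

The likelihood of the observed sequence under each hypothesis: P(data | r = 2) = (2/7)(1/6)(0/5) = 0; P(data | r = 3) = (3/7)(2/6)(1/5) = 1/35; P(data | r = 4) = (4/7)(3/6)(2/5) = 4/35; P(data | r = 5) = (5/7)(4/6)(3/5) = 2/7.
The prior-weighted likelihoods are 1/4 · 0 = 0, 1/4 · 1/35 = 1/140, 1/4 · 4/35 = 1/35, 1/4 · 2/7 = 1/14; with total 3/28.
By Bayes' rule, P(r = 5 | data) = (1/14) / (3/28) = 2/3.

0.667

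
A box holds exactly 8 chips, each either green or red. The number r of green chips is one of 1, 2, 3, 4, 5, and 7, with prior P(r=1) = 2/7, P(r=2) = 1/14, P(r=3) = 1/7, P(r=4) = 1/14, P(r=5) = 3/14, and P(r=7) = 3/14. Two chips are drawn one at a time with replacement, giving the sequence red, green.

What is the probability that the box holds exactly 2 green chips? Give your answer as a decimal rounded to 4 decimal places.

0.0789

Under each hypothesis, the probability of the observed sequence is: P(data | r = 1) = (7/8)(1/8) = 7/64; P(data | r = 2) = (6/8)(2/8) = 3/16; P(data | r = 3) = (5/8)(3/8) = 15/64; P(data | r = 4) = (4/8)(4/8) = 1/4; P(data | r = 5) = (3/8)(5/8) = 15/64; P(data | r = 7) = (1/8)(7/8) = 7/64.
The prior-weighted likelihoods are 2/7 · 7/64 = 1/32, 1/14 · 3/16 = 3/224, 1/7 · 15/64 = 15/448, 1/14 · 1/4 = 1/56, 3/14 · 15/64 = 45/896, 3/14 · 7/64 = 3/128; with total 19/112.
By Bayes' rule, P(r = 2 | data) = (3/224) / (19/112) = 3/38.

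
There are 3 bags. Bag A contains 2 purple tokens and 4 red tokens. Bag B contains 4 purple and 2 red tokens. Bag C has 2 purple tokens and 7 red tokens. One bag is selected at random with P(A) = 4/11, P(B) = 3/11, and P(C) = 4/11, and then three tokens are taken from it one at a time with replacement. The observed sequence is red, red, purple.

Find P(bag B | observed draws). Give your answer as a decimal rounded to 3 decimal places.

0.164

For each hypothesis, P(data | H) works out to: P(data | bag A) = (4/6)(4/6)(2/6) = 0.14815; P(data | bag B) = (2/6)(2/6)(4/6) = 0.074074; P(data | bag C) = (7/9)(7/9)(2/9) = 0.13443.
Multiplying each by its prior: 4/11 · 0.14815 = 0.053872, 3/11 · 0.074074 = 0.020202, 4/11 · 0.13443 = 0.048884; these sum to 0.12296.
Hence P(bag B | data) = (0.020202) / (0.12296) = 0.1643.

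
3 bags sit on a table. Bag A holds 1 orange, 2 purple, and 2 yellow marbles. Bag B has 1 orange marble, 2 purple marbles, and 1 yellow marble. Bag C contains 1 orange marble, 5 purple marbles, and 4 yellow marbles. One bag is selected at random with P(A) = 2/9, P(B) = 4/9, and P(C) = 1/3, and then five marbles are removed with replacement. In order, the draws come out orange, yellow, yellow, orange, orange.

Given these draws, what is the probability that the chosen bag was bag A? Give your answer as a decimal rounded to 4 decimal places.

0.3685

The likelihood of the observed sequence under each hypothesis: P(data | bag A) = (1/5)(2/5)(2/5)(1/5)(1/5) = 0.00128; P(data | bag B) = (1/4)(1/4)(1/4)(1/4)(1/4) = 0.00097656; P(data | bag C) = (1/10)(4/10)(4/10)(1/10)(1/10) = 0.00016.
The prior-weighted likelihoods are 2/9 · 0.00128 = 0.00028444, 4/9 · 0.00097656 = 0.00043403, 1/3 · 0.00016 = 5.3333e-05; summing to 0.00077181.
Therefore the posterior P(bag A | data) = (0.00028444) / (0.00077181) = 0.36854.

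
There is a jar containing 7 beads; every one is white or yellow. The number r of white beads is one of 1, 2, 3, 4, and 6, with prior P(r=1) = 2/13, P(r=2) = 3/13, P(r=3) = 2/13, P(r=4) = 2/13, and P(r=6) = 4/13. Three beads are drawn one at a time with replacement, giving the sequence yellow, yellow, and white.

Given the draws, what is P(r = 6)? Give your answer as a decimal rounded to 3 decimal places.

For each hypothesis, P(data | H) works out to: P(data | r = 1) = (6/7)(6/7)(1/7) = 0.10496; P(data | r = 2) = (5/7)(5/7)(2/7) = 0.14577; P(data | r = 3) = (4/7)(4/7)(3/7) = 0.13994; P(data | r = 4) = (3/7)(3/7)(4/7) = 0.10496; P(data | r = 6) = (1/7)(1/7)(6/7) = 0.017493.
Multiplying each by its prior: 2/13 · 0.10496 = 0.016147, 3/13 · 0.14577 = 0.03364, 2/13 · 0.13994 = 0.021529, 2/13 · 0.10496 = 0.016147, 4/13 · 0.017493 = 0.0053824; summing to 0.092846.
By Bayes' rule, P(r = 6 | data) = (0.0053824) / (0.092846) = 0.057971.

0.058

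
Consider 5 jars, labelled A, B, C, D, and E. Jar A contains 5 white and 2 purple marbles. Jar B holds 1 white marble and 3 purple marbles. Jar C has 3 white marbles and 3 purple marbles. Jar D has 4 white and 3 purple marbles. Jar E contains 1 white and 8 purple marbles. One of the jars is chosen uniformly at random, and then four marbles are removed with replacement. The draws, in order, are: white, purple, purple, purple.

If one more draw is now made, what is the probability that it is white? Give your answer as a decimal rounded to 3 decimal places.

Compute the likelihood of the observed sequence for each case: P(data | jar A) = (5/7)(2/7)(2/7)(2/7) = 0.01666; P(data | jar B) = (1/4)(3/4)(3/4)(3/4) = 0.10547; P(data | jar C) = (3/6)(3/6)(3/6)(3/6) = 0.0625; P(data | jar D) = (4/7)(3/7)(3/7)(3/7) = 0.044981; P(data | jar E) = (1/9)(8/9)(8/9)(8/9) = 0.078037.
The prior-weighted likelihoods are 1/5 · 0.01666 = 0.0033319, 1/5 · 0.10547 = 0.021094, 1/5 · 0.0625 = 0.0125, 1/5 · 0.044981 = 0.0089963, 1/5 · 0.078037 = 0.015607; with total 0.061529.
The posterior is then P(jar A | data) = 0.054152, P(jar B | data) = 0.34282, P(jar C | data) = 0.20316, P(jar D | data) = 0.14621, P(jar E | data) = 0.25366.
So P(white next | data) = Σ P(white next | H) P(H | data) = (5/7)(0.054152) + (1/4)(0.34282) + (1/2)(0.20316) + (4/7)(0.14621) + (1/9)(0.25366) = 0.3377.

0.338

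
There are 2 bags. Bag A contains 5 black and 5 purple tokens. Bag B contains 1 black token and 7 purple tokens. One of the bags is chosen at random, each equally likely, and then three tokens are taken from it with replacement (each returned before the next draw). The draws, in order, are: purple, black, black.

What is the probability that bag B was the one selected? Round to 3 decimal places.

0.099

Under each hypothesis, the probability of the observed sequence is: P(data | bag A) = (5/10)(5/10)(5/10) = 0.125; P(data | bag B) = (7/8)(1/8)(1/8) = 0.013672.
Weighting by the prior gives 1/2 · 0.125 = 0.0625, 1/2 · 0.013672 = 0.0068359; summing to 0.069336.
By Bayes' rule, P(bag B | data) = (0.0068359) / (0.069336) = 0.098592.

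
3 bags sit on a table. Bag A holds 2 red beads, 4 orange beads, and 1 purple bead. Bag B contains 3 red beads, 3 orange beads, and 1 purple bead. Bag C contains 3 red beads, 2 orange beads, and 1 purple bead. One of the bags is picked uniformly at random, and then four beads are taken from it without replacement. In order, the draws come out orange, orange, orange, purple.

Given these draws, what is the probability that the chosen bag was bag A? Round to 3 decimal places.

For each hypothesis, P(data | H) works out to: P(data | bag A) = (4/7)(3/6)(2/5)(1/4) = 1/35; P(data | bag B) = (3/7)(2/6)(1/5)(1/4) = 1/140; P(data | bag C) = (2/6)(1/5)(0/4) = 0.
Multiplying each by its prior: 1/3 · 1/35 = 1/105, 1/3 · 1/140 = 1/420, 1/3 · 0 = 0; summing to 1/84.
By Bayes' rule, P(bag A | data) = (1/105) / (1/84) = 4/5.

0.800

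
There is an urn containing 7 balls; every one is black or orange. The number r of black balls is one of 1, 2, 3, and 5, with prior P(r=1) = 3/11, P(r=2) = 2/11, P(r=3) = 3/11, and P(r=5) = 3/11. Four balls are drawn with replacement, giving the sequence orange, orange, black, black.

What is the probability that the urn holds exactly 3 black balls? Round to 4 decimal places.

0.4154

Under each hypothesis, the probability of the observed sequence is: P(data | r = 1) = (6/7)(6/7)(1/7)(1/7) = 0.014994; P(data | r = 2) = (5/7)(5/7)(2/7)(2/7) = 0.041649; P(data | r = 3) = (4/7)(4/7)(3/7)(3/7) = 0.059975; P(data | r = 5) = (2/7)(2/7)(5/7)(5/7) = 0.041649.
The prior-weighted likelihoods are 3/11 · 0.014994 = 0.0040892, 2/11 · 0.041649 = 0.0075726, 3/11 · 0.059975 = 0.016357, 3/11 · 0.041649 = 0.011359; summing to 0.039378.
So P(r = 3 | data) = (0.016357) / (0.039378) = 0.41538.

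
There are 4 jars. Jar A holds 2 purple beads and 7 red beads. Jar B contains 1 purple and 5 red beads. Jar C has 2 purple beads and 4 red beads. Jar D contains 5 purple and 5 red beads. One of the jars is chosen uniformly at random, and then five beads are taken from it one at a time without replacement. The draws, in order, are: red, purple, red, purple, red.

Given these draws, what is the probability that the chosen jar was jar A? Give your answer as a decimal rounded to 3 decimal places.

0.207

For each hypothesis, P(data | H) works out to: P(data | jar A) = (7/9)(2/8)(6/7)(1/6)(5/5) = 0.027778; P(data | jar B) = (5/6)(1/5)(4/4)(0/3) = 0; P(data | jar C) = (4/6)(2/5)(3/4)(1/3)(2/2) = 0.066667; P(data | jar D) = (5/10)(5/9)(4/8)(4/7)(3/6) = 0.039683.
Weighting by the prior gives 1/4 · 0.027778 = 0.0069444, 1/4 · 0 = 0, 1/4 · 0.066667 = 0.016667, 1/4 · 0.039683 = 0.0099206; these sum to 0.033532.
Hence P(jar A | data) = (0.0069444) / (0.033532) = 0.2071.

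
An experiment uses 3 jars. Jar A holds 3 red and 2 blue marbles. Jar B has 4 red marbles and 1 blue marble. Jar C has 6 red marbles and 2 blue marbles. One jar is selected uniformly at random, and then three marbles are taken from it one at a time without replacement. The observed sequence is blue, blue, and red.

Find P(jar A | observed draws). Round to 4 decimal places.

Compute the likelihood of the observed sequence for each case: P(data | jar A) = (2/5)(1/4)(3/3) = 1/10; P(data | jar B) = (1/5)(0/4) = 0; P(data | jar C) = (2/8)(1/7)(6/6) = 1/28.
The prior-weighted likelihoods are 1/3 · 1/10 = 1/30, 1/3 · 0 = 0, 1/3 · 1/28 = 1/84; with total 19/420.
By Bayes' rule, P(jar A | data) = (1/30) / (19/420) = 14/19.

0.7368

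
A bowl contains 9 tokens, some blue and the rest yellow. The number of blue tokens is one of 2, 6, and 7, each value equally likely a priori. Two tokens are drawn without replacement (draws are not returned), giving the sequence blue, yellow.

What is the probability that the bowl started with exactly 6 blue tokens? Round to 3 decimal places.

Under each hypothesis, the probability of the observed sequence is: P(data | r = 2) = (2/9)(7/8) = 7/36; P(data | r = 6) = (6/9)(3/8) = 1/4; P(data | r = 7) = (7/9)(2/8) = 7/36.
The prior-weighted likelihoods are 1/3 · 7/36 = 7/108, 1/3 · 1/4 = 1/12, 1/3 · 7/36 = 7/108; with total 23/108.
Hence P(r = 6 | data) = (1/12) / (23/108) = 9/23.

0.391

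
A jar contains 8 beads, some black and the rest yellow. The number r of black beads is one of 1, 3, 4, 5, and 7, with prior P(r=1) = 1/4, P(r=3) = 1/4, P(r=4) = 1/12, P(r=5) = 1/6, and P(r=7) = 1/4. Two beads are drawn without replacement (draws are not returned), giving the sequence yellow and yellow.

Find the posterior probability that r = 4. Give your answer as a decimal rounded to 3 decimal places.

Compute the likelihood of the observed sequence for each case: P(data | r = 1) = (7/8)(6/7) = 3/4; P(data | r = 3) = (5/8)(4/7) = 5/14; P(data | r = 4) = (4/8)(3/7) = 3/14; P(data | r = 5) = (3/8)(2/7) = 3/28; P(data | r = 7) = (1/8)(0/7) = 0.
Multiplying each by its prior: 1/4 · 3/4 = 3/16, 1/4 · 5/14 = 5/56, 1/12 · 3/14 = 1/56, 1/6 · 3/28 = 1/56, 1/4 · 0 = 0; with total 5/16.
So P(r = 4 | data) = (1/56) / (5/16) = 2/35.

0.057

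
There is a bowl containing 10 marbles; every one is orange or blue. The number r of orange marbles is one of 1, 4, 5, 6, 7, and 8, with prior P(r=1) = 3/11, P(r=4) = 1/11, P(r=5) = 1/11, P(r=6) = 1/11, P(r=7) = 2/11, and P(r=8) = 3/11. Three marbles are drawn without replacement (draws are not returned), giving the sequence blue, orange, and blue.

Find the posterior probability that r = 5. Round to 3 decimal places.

0.156

For each hypothesis, P(data | H) works out to: P(data | r = 1) = (9/10)(1/9)(8/8) = 1/10; P(data | r = 4) = (6/10)(4/9)(5/8) = 1/6; P(data | r = 5) = (5/10)(5/9)(4/8) = 5/36; P(data | r = 6) = (4/10)(6/9)(3/8) = 1/10; P(data | r = 7) = (3/10)(7/9)(2/8) = 7/120; P(data | r = 8) = (2/10)(8/9)(1/8) = 1/45.
Weighting by the prior gives 3/11 · 1/10 = 3/110, 1/11 · 1/6 = 1/66, 1/11 · 5/36 = 5/396, 1/11 · 1/10 = 1/110, 2/11 · 7/120 = 7/660, 3/11 · 1/45 = 1/165; summing to 8/99.
By Bayes' rule, P(r = 5 | data) = (5/396) / (8/99) = 5/32.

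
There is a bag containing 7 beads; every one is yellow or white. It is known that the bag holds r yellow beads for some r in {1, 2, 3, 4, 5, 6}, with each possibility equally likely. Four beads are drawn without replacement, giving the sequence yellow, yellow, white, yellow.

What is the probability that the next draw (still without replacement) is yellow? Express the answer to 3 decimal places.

0.667

The likelihood of the observed sequence under each hypothesis: P(data | r = 1) = (1/7)(0/6) = 0; P(data | r = 2) = (2/7)(1/6)(5/5)(0/4) = 0; P(data | r = 3) = (3/7)(2/6)(4/5)(1/4) = 1/35; P(data | r = 4) = (4/7)(3/6)(3/5)(2/4) = 3/35; P(data | r = 5) = (5/7)(4/6)(2/5)(3/4) = 1/7; P(data | r = 6) = (6/7)(5/6)(1/5)(4/4) = 1/7.
The prior-weighted likelihoods are 1/6 · 0 = 0, 1/6 · 0 = 0, 1/6 · 1/35 = 1/210, 1/6 · 3/35 = 1/70, 1/6 · 1/7 = 1/42, 1/6 · 1/7 = 1/42; these sum to 1/15.
Dividing through by the total gives posterior P(r = 1 | data) = 0, P(r = 2 | data) = 0, P(r = 3 | data) = 1/14, P(r = 4 | data) = 3/14, P(r = 5 | data) = 5/14, P(r = 6 | data) = 5/14.
The predictive probability is P(yellow next | data) = (0)(1/14) + (1/3)(3/14) + (2/3)(5/14) + (1)(5/14) = 2/3.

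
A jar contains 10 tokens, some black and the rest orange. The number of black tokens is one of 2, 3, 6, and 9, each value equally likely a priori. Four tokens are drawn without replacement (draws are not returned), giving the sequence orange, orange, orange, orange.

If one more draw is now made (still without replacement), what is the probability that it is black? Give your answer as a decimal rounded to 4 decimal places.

For each hypothesis, P(data | H) works out to: P(data | r = 2) = (8/10)(7/9)(6/8)(5/7) = 1/3; P(data | r = 3) = (7/10)(6/9)(5/8)(4/7) = 1/6; P(data | r = 6) = (4/10)(3/9)(2/8)(1/7) = 1/210; P(data | r = 9) = (1/10)(0/9) = 0.
Weighting by the prior gives 1/4 · 1/3 = 1/12, 1/4 · 1/6 = 1/24, 1/4 · 1/210 = 1/840, 1/4 · 0 = 0; summing to 53/420.
Dividing through by the total gives posterior P(r = 2 | data) = 35/53, P(r = 3 | data) = 35/106, P(r = 6 | data) = 1/106, P(r = 9 | data) = 0.
So P(black next | data) = Σ P(black next | H) P(H | data) = (1/3)(35/53) + (1/2)(35/106) + (1)(1/106) = 251/636.

0.3947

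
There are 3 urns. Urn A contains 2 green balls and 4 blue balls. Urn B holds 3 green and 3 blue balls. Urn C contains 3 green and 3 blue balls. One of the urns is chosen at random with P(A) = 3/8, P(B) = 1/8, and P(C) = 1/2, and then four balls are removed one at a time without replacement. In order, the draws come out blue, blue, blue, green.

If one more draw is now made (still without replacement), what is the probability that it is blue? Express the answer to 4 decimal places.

Under each hypothesis, the probability of the observed sequence is: P(data | urn A) = (4/6)(3/5)(2/4)(2/3) = 2/15; P(data | urn B) = (3/6)(2/5)(1/4)(3/3) = 1/20; P(data | urn C) = (3/6)(2/5)(1/4)(3/3) = 1/20.
Multiplying each by its prior: 3/8 · 2/15 = 1/20, 1/8 · 1/20 = 1/160, 1/2 · 1/20 = 1/40; these sum to 13/160.
The posterior is then P(urn A | data) = 8/13, P(urn B | data) = 1/13, P(urn C | data) = 4/13.
So P(blue next | data) = Σ P(blue next | H) P(H | data) = (1/2)(8/13) + (0)(1/13) + (0)(4/13) = 4/13.

0.3077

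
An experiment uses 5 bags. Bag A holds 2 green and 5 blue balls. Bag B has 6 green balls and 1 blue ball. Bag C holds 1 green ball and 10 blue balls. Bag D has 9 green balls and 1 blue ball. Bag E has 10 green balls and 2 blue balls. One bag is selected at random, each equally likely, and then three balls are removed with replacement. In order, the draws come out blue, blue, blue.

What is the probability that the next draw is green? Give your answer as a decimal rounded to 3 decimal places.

Compute the likelihood of the observed sequence for each case: P(data | bag A) = (5/7)(5/7)(5/7) = 0.36443; P(data | bag B) = (1/7)(1/7)(1/7) = 0.0029155; P(data | bag C) = (10/11)(10/11)(10/11) = 0.75131; P(data | bag D) = (1/10)(1/10)(1/10) = 0.001; P(data | bag E) = (2/12)(2/12)(2/12) = 0.0046296.
The prior-weighted likelihoods are 1/5 · 0.36443 = 0.072886, 1/5 · 0.0029155 = 0.00058309, 1/5 · 0.75131 = 0.15026, 1/5 · 0.001 = 0.0002, 1/5 · 0.0046296 = 0.00092593; with total 0.22486.
Dividing through by the total gives posterior P(bag A | data) = 0.32414, P(bag B | data) = 0.0025931, P(bag C | data) = 0.66826, P(bag D | data) = 0.00088945, P(bag E | data) = 0.0041178.
The predictive probability is P(green next | data) = (2/7)(0.32414) + (6/7)(0.0025931) + (1/11)(0.66826) + (9/10)(0.00088945) + (5/6)(0.0041178) = 0.15982.

0.160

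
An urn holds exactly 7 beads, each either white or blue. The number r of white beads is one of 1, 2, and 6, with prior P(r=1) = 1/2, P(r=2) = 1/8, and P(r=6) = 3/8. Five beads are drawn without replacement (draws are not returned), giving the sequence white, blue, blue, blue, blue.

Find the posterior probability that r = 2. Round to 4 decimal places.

0.1429

For each hypothesis, P(data | H) works out to: P(data | r = 1) = (1/7)(6/6)(5/5)(4/4)(3/3) = 1/7; P(data | r = 2) = (2/7)(5/6)(4/5)(3/4)(2/3) = 2/21; P(data | r = 6) = (6/7)(1/6)(0/5) = 0.
Weighting by the prior gives 1/2 · 1/7 = 1/14, 1/8 · 2/21 = 1/84, 3/8 · 0 = 0; with total 1/12.
So P(r = 2 | data) = (1/84) / (1/12) = 1/7.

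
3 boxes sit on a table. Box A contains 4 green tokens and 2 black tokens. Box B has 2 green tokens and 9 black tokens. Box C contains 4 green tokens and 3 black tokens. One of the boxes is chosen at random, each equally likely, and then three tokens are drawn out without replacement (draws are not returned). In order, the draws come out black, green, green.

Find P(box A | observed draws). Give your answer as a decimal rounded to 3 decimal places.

0.513

The likelihood of the observed sequence under each hypothesis: P(data | box A) = (2/6)(4/5)(3/4) = 1/5; P(data | box B) = (9/11)(2/10)(1/9) = 1/55; P(data | box C) = (3/7)(4/6)(3/5) = 6/35.
The prior-weighted likelihoods are 1/3 · 1/5 = 1/15, 1/3 · 1/55 = 1/165, 1/3 · 6/35 = 2/35; summing to 10/77.
Therefore the posterior P(box A | data) = (1/15) / (10/77) = 77/150.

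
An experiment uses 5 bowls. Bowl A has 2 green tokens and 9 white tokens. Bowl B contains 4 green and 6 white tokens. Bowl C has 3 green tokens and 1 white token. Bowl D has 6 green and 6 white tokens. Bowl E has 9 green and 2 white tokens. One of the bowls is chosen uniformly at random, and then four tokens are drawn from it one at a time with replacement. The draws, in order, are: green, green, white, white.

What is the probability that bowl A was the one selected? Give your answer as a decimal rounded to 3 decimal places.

The likelihood of the observed sequence under each hypothesis: P(data | bowl A) = (2/11)(2/11)(9/11)(9/11) = 0.02213; P(data | bowl B) = (4/10)(4/10)(6/10)(6/10) = 0.0576; P(data | bowl C) = (3/4)(3/4)(1/4)(1/4) = 0.035156; P(data | bowl D) = (6/12)(6/12)(6/12)(6/12) = 0.0625; P(data | bowl E) = (9/11)(9/11)(2/11)(2/11) = 0.02213.
The prior-weighted likelihoods are 1/5 · 0.02213 = 0.0044259, 1/5 · 0.0576 = 0.01152, 1/5 · 0.035156 = 0.0070313, 1/5 · 0.0625 = 0.0125, 1/5 · 0.02213 = 0.0044259; summing to 0.039903.
So P(bowl A | data) = (0.0044259) / (0.039903) = 0.11092.

0.111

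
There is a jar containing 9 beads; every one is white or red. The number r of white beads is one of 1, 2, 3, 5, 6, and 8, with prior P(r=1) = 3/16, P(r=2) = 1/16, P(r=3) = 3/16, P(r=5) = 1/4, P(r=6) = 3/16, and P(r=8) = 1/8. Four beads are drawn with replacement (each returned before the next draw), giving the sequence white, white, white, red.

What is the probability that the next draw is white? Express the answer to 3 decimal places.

Compute the likelihood of the observed sequence for each case: P(data | r = 1) = (1/9)(1/9)(1/9)(8/9) = 0.0012193; P(data | r = 2) = (2/9)(2/9)(2/9)(7/9) = 0.0085353; P(data | r = 3) = (3/9)(3/9)(3/9)(6/9) = 0.024691; P(data | r = 5) = (5/9)(5/9)(5/9)(4/9) = 0.076208; P(data | r = 6) = (6/9)(6/9)(6/9)(3/9) = 0.098765; P(data | r = 8) = (8/9)(8/9)(8/9)(1/9) = 0.078037.
Multiplying each by its prior: 3/16 · 0.0012193 = 0.00022862, 1/16 · 0.0085353 = 0.00053346, 3/16 · 0.024691 = 0.0046296, 1/4 · 0.076208 = 0.019052, 3/16 · 0.098765 = 0.018519, 1/8 · 0.078037 = 0.0097546; these sum to 0.052717.
The posterior is then P(r = 1 | data) = 0.0043368, P(r = 2 | data) = 0.010119, P(r = 3 | data) = 0.087821, P(r = 5 | data) = 0.3614, P(r = 6 | data) = 0.35128, P(r = 8 | data) = 0.18504.
Averaging over the posterior, P(white next | data) = (1/9)(0.0043368) + (2/9)(0.010119) + (1/3)(0.087821) + (5/9)(0.3614) + (2/3)(0.35128) + (8/9)(0.18504) = 0.63145.

0.631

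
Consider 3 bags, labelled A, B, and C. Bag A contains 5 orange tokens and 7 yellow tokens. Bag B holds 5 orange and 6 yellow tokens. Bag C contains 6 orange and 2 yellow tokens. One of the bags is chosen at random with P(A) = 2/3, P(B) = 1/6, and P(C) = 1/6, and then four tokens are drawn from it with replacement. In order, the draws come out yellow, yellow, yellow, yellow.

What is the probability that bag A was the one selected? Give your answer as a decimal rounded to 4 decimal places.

For each hypothesis, P(data | H) works out to: P(data | bag A) = (7/12)(7/12)(7/12)(7/12) = 0.11579; P(data | bag B) = (6/11)(6/11)(6/11)(6/11) = 0.088519; P(data | bag C) = (2/8)(2/8)(2/8)(2/8) = 0.0039062.
Weighting by the prior gives 2/3 · 0.11579 = 0.077193, 1/6 · 0.088519 = 0.014753, 1/6 · 0.0039062 = 0.00065104; summing to 0.092597.
Therefore the posterior P(bag A | data) = (0.077193) / (0.092597) = 0.83364.

0.8336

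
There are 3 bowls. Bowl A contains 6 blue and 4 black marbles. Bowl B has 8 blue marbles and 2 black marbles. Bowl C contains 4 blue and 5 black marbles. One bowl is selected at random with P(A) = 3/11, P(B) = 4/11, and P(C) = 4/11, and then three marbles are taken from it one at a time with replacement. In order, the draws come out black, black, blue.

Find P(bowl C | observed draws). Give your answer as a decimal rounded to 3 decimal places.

Compute the likelihood of the observed sequence for each case: P(data | bowl A) = (4/10)(4/10)(6/10) = 0.096; P(data | bowl B) = (2/10)(2/10)(8/10) = 0.032; P(data | bowl C) = (5/9)(5/9)(4/9) = 0.13717.
Weighting by the prior gives 3/11 · 0.096 = 0.026182, 4/11 · 0.032 = 0.011636, 4/11 · 0.13717 = 0.049882; these sum to 0.0877.
So P(bowl C | data) = (0.049882) / (0.0877) = 0.56878.

0.569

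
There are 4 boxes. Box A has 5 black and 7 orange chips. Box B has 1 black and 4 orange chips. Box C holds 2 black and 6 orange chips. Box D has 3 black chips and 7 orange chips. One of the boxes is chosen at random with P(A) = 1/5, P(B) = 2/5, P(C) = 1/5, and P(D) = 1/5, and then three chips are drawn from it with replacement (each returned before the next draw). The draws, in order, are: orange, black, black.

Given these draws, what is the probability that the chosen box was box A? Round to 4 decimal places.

0.3681

The likelihood of the observed sequence under each hypothesis: P(data | box A) = (7/12)(5/12)(5/12) = 0.10127; P(data | box B) = (4/5)(1/5)(1/5) = 0.032; P(data | box C) = (6/8)(2/8)(2/8) = 0.046875; P(data | box D) = (7/10)(3/10)(3/10) = 0.063.
Multiplying each by its prior: 1/5 · 0.10127 = 0.020255, 2/5 · 0.032 = 0.0128, 1/5 · 0.046875 = 0.009375, 1/5 · 0.063 = 0.0126; these sum to 0.05503.
By Bayes' rule, P(box A | data) = (0.020255) / (0.05503) = 0.36807.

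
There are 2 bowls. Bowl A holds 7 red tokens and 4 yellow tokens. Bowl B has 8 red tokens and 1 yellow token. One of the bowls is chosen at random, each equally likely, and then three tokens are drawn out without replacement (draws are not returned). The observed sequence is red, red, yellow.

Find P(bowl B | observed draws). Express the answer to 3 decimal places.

0.396

Under each hypothesis, the probability of the observed sequence is: P(data | bowl A) = (7/11)(6/10)(4/9) = 28/165; P(data | bowl B) = (8/9)(7/8)(1/7) = 1/9.
The prior-weighted likelihoods are 1/2 · 28/165 = 14/165, 1/2 · 1/9 = 1/18; these sum to 139/990.
Hence P(bowl B | data) = (1/18) / (139/990) = 55/139.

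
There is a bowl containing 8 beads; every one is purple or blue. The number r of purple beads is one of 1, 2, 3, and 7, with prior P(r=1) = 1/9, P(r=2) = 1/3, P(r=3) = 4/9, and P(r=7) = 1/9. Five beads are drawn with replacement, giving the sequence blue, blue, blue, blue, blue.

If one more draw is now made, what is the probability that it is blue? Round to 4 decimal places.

The likelihood of the observed sequence under each hypothesis: P(data | r = 1) = (7/8)(7/8)(7/8)(7/8)(7/8) = 0.51291; P(data | r = 2) = (6/8)(6/8)(6/8)(6/8)(6/8) = 0.2373; P(data | r = 3) = (5/8)(5/8)(5/8)(5/8)(5/8) = 0.095367; P(data | r = 7) = (1/8)(1/8)(1/8)(1/8)(1/8) = 3.0518e-05.
The prior-weighted likelihoods are 1/9 · 0.51291 = 0.05699, 1/3 · 0.2373 = 0.079102, 4/9 · 0.095367 = 0.042386, 1/9 · 3.0518e-05 = 3.3908e-06; with total 0.17848.
Normalising, the posterior is P(r = 1 | data) = 0.31931, P(r = 2 | data) = 0.44319, P(r = 3 | data) = 0.23748, P(r = 7 | data) = 1.8998e-05.
Averaging over the posterior, P(blue next | data) = (7/8)(0.31931) + (3/4)(0.44319) + (5/8)(0.23748) + (1/8)(1.8998e-05) = 0.76022.

0.7602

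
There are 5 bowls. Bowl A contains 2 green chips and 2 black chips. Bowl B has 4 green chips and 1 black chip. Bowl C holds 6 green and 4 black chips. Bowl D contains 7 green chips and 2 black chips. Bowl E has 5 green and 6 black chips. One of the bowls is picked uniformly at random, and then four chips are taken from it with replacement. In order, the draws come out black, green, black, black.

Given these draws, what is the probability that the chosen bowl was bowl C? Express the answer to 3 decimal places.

For each hypothesis, P(data | H) works out to: P(data | bowl A) = (2/4)(2/4)(2/4)(2/4) = 0.0625; P(data | bowl B) = (1/5)(4/5)(1/5)(1/5) = 0.0064; P(data | bowl C) = (4/10)(6/10)(4/10)(4/10) = 0.0384; P(data | bowl D) = (2/9)(7/9)(2/9)(2/9) = 0.0085353; P(data | bowl E) = (6/11)(5/11)(6/11)(6/11) = 0.073765.
Multiplying each by its prior: 1/5 · 0.0625 = 0.0125, 1/5 · 0.0064 = 0.00128, 1/5 · 0.0384 = 0.00768, 1/5 · 0.0085353 = 0.0017071, 1/5 · 0.073765 = 0.014753; with total 0.03792.
Hence P(bowl C | data) = (0.00768) / (0.03792) = 0.20253.

0.203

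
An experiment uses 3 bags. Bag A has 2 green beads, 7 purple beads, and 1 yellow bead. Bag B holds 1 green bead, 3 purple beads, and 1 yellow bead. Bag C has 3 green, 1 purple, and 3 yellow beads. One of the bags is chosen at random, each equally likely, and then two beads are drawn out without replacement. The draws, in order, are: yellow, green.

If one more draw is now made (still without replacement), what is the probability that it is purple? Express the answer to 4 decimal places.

Compute the likelihood of the observed sequence for each case: P(data | bag A) = (1/10)(2/9) = 0.022222; P(data | bag B) = (1/5)(1/4) = 0.05; P(data | bag C) = (3/7)(3/6) = 0.21429.
Multiplying each by its prior: 1/3 · 0.022222 = 0.0074074, 1/3 · 0.05 = 0.016667, 1/3 · 0.21429 = 0.071429; summing to 0.095503.
The posterior is then P(bag A | data) = 0.077562, P(bag B | data) = 0.17452, P(bag C | data) = 0.74792.
So P(purple next | data) = Σ P(purple next | H) P(H | data) = (7/8)(0.077562) + (1)(0.17452) + (1/5)(0.74792) = 0.39197.

0.3920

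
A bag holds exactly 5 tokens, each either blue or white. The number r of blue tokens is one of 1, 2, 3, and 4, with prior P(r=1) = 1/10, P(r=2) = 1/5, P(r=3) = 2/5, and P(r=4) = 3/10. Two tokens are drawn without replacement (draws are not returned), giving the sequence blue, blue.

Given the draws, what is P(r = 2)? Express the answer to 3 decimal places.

0.063

Under each hypothesis, the probability of the observed sequence is: P(data | r = 1) = (1/5)(0/4) = 0; P(data | r = 2) = (2/5)(1/4) = 1/10; P(data | r = 3) = (3/5)(2/4) = 3/10; P(data | r = 4) = (4/5)(3/4) = 3/5.
Weighting by the prior gives 1/10 · 0 = 0, 1/5 · 1/10 = 1/50, 2/5 · 3/10 = 3/25, 3/10 · 3/5 = 9/50; summing to 8/25.
Hence P(r = 2 | data) = (1/50) / (8/25) = 1/16.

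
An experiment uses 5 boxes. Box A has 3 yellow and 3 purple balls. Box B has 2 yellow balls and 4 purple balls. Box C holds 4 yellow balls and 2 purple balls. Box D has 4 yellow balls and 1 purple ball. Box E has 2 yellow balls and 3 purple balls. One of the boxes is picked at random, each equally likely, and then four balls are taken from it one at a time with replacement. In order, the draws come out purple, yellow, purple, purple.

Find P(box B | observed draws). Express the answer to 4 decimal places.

Under each hypothesis, the probability of the observed sequence is: P(data | box A) = (3/6)(3/6)(3/6)(3/6) = 0.0625; P(data | box B) = (4/6)(2/6)(4/6)(4/6) = 0.098765; P(data | box C) = (2/6)(4/6)(2/6)(2/6) = 0.024691; P(data | box D) = (1/5)(4/5)(1/5)(1/5) = 0.0064; P(data | box E) = (3/5)(2/5)(3/5)(3/5) = 0.0864.
Weighting by the prior gives 1/5 · 0.0625 = 0.0125, 1/5 · 0.098765 = 0.019753, 1/5 · 0.024691 = 0.0049383, 1/5 · 0.0064 = 0.00128, 1/5 · 0.0864 = 0.01728; with total 0.055751.
So P(box B | data) = (0.019753) / (0.055751) = 0.35431.

0.3543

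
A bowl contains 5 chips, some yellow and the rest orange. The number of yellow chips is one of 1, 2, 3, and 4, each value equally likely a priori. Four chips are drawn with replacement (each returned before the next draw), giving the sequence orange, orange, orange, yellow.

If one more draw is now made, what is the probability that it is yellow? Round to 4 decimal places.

0.3562

Compute the likelihood of the observed sequence for each case: P(data | r = 1) = (4/5)(4/5)(4/5)(1/5) = 0.1024; P(data | r = 2) = (3/5)(3/5)(3/5)(2/5) = 0.0864; P(data | r = 3) = (2/5)(2/5)(2/5)(3/5) = 0.0384; P(data | r = 4) = (1/5)(1/5)(1/5)(4/5) = 0.0064.
Multiplying each by its prior: 1/4 · 0.1024 = 0.0256, 1/4 · 0.0864 = 0.0216, 1/4 · 0.0384 = 0.0096, 1/4 · 0.0064 = 0.0016; summing to 0.0584.
Dividing through by the total gives posterior P(r = 1 | data) = 0.43836, P(r = 2 | data) = 0.36986, P(r = 3 | data) = 0.16438, P(r = 4 | data) = 0.027397.
So P(yellow next | data) = Σ P(yellow next | H) P(H | data) = (1/5)(0.43836) + (2/5)(0.36986) + (3/5)(0.16438) + (4/5)(0.027397) = 0.35616.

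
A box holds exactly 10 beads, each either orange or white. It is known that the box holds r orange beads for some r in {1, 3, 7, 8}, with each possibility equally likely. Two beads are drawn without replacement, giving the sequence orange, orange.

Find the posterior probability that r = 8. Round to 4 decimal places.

0.5385

Under each hypothesis, the probability of the observed sequence is: P(data | r = 1) = (1/10)(0/9) = 0; P(data | r = 3) = (3/10)(2/9) = 1/15; P(data | r = 7) = (7/10)(6/9) = 7/15; P(data | r = 8) = (8/10)(7/9) = 28/45.
Weighting by the prior gives 1/4 · 0 = 0, 1/4 · 1/15 = 1/60, 1/4 · 7/15 = 7/60, 1/4 · 28/45 = 7/45; these sum to 13/45.
Hence P(r = 8 | data) = (7/45) / (13/45) = 7/13.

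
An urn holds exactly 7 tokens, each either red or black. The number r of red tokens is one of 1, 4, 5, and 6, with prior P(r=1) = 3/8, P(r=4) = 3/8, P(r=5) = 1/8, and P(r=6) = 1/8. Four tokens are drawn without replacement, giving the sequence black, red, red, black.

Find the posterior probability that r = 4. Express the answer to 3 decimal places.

0.844

The likelihood of the observed sequence under each hypothesis: P(data | r = 1) = (6/7)(1/6)(0/5) = 0; P(data | r = 4) = (3/7)(4/6)(3/5)(2/4) = 3/35; P(data | r = 5) = (2/7)(5/6)(4/5)(1/4) = 1/21; P(data | r = 6) = (1/7)(6/6)(5/5)(0/4) = 0.
Weighting by the prior gives 3/8 · 0 = 0, 3/8 · 3/35 = 9/280, 1/8 · 1/21 = 1/168, 1/8 · 0 = 0; with total 4/105.
By Bayes' rule, P(r = 4 | data) = (9/280) / (4/105) = 27/32.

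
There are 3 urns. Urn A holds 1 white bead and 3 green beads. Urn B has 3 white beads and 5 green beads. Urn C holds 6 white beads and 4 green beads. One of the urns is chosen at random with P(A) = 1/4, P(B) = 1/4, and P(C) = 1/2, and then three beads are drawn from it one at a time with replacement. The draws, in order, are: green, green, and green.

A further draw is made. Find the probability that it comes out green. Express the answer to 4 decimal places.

0.6551

Under each hypothesis, the probability of the observed sequence is: P(data | urn A) = (3/4)(3/4)(3/4) = 0.42188; P(data | urn B) = (5/8)(5/8)(5/8) = 0.24414; P(data | urn C) = (4/10)(4/10)(4/10) = 0.064.
Multiplying each by its prior: 1/4 · 0.42188 = 0.10547, 1/4 · 0.24414 = 0.061035, 1/2 · 0.064 = 0.032; summing to 0.1985.
The posterior is then P(urn A | data) = 0.53132, P(urn B | data) = 0.30748, P(urn C | data) = 0.16121.
The predictive probability is P(green next | data) = (3/4)(0.53132) + (5/8)(0.30748) + (2/5)(0.16121) = 0.65514.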